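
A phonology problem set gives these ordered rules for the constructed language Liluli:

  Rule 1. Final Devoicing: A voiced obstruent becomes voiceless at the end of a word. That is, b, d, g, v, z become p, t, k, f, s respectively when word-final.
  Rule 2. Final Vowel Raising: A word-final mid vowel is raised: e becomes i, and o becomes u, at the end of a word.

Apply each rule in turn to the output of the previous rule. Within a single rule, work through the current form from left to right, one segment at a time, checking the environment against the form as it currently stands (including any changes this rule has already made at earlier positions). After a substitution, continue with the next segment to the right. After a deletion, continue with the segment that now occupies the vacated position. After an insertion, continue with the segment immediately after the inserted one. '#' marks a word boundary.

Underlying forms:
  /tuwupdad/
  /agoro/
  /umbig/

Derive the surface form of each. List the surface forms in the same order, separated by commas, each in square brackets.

[tuwupdat], [agoru], [umbik]

/tuwupdad/:
  Rule 1 Final Devoicing: [tuwupdad] → [tuwupdat]
  Rule 2 Final Vowel Raising: no change — [tuwupdat]
/agoro/:
  Rule 1 Final Devoicing: no change — [agoro]
  Rule 2 Final Vowel Raising: [agoro] → [agoru]
/umbig/:
  Rule 1 Final Devoicing: [umbig] → [umbik]
  Rule 2 Final Vowel Raising: no change — [umbik]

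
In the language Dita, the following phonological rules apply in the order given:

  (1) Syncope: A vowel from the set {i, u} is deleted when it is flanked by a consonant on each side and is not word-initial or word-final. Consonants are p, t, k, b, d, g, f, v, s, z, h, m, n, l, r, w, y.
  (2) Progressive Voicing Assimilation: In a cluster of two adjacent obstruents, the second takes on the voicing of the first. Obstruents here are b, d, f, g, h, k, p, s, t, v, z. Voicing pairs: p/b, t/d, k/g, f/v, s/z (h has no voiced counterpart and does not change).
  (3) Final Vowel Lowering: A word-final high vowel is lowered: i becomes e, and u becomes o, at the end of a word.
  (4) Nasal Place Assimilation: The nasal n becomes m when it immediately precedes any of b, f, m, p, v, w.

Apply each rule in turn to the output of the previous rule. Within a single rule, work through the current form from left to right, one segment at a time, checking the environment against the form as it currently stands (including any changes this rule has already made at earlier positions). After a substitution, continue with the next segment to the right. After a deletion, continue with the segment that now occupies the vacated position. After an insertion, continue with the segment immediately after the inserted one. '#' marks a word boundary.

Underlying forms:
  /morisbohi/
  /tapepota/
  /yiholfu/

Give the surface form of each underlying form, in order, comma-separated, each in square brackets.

/morisbohi/:
  (1) Syncope: [morisbohi] → [morsbohi]
  (2) Progressive Voicing Assimilation: [morsbohi] → [morspohi]
  (3) Final Vowel Lowering: [morspohi] → [morspohe]
  (4) Nasal Place Assimilation: no change — [morspohe]
/tapepota/:
  (1) Syncope: no change — [tapepota]
  (2) Progressive Voicing Assimilation: no change — [tapepota]
  (3) Final Vowel Lowering: no change — [tapepota]
  (4) Nasal Place Assimilation: no change — [tapepota]
/yiholfu/:
  (1) Syncope: [yiholfu] → [yholfu]
  (2) Progressive Voicing Assimilation: no change — [yholfu]
  (3) Final Vowel Lowering: [yholfu] → [yholfo]
  (4) Nasal Place Assimilation: no change — [yholfo]

[morspohe], [tapepota], [yholfo]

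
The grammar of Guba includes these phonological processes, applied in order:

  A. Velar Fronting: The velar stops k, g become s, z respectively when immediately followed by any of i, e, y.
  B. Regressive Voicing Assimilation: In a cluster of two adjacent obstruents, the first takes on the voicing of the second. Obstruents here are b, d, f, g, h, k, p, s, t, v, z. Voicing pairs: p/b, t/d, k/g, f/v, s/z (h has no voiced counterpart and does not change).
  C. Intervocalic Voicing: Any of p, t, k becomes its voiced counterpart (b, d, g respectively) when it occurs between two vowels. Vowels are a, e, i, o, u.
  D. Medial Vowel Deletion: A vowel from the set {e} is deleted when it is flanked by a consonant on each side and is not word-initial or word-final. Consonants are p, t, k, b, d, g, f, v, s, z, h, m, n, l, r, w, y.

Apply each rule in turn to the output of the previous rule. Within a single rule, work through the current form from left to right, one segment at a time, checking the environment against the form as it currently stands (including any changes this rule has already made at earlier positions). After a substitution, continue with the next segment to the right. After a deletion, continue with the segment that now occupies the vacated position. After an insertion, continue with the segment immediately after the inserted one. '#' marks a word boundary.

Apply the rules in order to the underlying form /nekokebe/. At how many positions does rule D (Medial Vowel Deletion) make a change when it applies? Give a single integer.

A Velar Fronting: [nekokebe] → [nekosebe]
B Regressive Voicing Assimilation: no change — [nekosebe]
C Intervocalic Voicing: [nekosebe] → [negosebe]
D Medial Vowel Deletion: [negosebe] → [ngosbe]
Rule D changed 2 position(s).

2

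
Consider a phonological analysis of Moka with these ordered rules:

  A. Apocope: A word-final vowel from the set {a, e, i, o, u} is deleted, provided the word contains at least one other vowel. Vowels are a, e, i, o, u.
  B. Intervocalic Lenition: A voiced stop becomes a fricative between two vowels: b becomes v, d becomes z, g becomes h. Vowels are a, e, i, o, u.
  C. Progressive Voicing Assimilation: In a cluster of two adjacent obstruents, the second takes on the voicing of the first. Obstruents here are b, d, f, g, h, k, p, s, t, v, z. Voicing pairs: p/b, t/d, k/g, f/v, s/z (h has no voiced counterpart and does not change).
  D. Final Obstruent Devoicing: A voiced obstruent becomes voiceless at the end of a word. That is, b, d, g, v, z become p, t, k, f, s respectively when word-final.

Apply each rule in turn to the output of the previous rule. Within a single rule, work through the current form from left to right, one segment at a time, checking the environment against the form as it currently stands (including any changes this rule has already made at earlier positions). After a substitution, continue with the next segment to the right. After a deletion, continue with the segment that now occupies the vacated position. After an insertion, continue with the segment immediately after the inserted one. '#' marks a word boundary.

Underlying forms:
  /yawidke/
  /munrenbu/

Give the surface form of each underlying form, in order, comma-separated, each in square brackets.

[yawidk], [munrenp]

/yawidke/:
  A Apocope: [yawidke] → [yawidk]
  B Intervocalic Lenition: no change — [yawidk]
  C Progressive Voicing Assimilation: [yawidk] → [yawidg]
  D Final Obstruent Devoicing: [yawidg] → [yawidk]
/munrenbu/:
  A Apocope: [munrenbu] → [munrenb]
  B Intervocalic Lenition: no change — [munrenb]
  C Progressive Voicing Assimilation: no change — [munrenb]
  D Final Obstruent Devoicing: [munrenb] → [munrenp]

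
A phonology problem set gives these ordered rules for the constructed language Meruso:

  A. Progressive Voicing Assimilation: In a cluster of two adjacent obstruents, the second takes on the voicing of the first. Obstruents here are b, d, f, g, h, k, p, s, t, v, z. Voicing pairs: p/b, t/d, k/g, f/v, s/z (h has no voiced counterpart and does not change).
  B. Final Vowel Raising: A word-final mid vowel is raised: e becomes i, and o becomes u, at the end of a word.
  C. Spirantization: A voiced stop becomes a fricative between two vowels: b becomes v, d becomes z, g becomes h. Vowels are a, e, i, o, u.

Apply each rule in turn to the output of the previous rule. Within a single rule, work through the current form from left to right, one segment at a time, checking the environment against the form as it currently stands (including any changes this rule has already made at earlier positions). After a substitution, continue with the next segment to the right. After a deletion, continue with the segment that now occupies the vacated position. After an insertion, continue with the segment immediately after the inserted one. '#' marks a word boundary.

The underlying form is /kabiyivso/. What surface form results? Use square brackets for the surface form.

A Progressive Voicing Assimilation: [kabiyivso] → [kabiyivzo]
B Final Vowel Raising: [kabiyivzo] → [kabiyivzu]
C Spirantization: [kabiyivzu] → [kaviyivzu]

[kaviyivzu]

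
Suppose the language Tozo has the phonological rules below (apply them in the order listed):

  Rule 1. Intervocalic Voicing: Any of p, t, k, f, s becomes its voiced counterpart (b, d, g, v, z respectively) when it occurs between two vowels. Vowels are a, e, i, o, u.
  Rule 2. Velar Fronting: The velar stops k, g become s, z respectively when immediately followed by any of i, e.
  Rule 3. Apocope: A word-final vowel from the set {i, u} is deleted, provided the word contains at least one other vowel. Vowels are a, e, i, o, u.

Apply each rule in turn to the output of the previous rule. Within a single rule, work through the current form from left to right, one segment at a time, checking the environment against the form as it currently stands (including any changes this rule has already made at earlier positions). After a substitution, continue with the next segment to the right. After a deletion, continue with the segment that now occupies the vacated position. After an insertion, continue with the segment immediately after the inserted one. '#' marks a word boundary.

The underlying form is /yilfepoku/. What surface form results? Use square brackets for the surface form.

Rule 1 Intervocalic Voicing: [yilfepoku] → [yilfebogu]
Rule 2 Velar Fronting: no change — [yilfebogu]
Rule 3 Apocope: [yilfebogu] → [yilfebog]

[yilfebog]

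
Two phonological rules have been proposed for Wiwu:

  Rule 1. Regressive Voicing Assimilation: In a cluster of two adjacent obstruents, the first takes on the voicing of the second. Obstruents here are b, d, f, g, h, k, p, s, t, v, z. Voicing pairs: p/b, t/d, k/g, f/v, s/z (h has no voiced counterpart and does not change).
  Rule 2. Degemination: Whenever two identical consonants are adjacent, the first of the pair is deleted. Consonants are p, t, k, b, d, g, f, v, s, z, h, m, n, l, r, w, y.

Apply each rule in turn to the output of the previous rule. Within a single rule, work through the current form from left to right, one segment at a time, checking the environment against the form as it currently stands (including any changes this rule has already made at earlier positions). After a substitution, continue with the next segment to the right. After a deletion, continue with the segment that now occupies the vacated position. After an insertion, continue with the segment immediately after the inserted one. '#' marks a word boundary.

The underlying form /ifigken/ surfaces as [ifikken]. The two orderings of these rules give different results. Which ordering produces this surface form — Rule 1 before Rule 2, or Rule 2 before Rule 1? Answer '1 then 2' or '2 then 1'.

Order 1 then 2:
  1 Regressive Voicing Assimilation: [ifigken] → [ifikken]
  2 Degemination: [ifikken] → [ifiken]
  result: [ifiken]
Order 2 then 1:
  2 Degemination: no change — [ifigken]
  1 Regressive Voicing Assimilation: [ifigken] → [ifikken]
  result: [ifikken]

2 then 1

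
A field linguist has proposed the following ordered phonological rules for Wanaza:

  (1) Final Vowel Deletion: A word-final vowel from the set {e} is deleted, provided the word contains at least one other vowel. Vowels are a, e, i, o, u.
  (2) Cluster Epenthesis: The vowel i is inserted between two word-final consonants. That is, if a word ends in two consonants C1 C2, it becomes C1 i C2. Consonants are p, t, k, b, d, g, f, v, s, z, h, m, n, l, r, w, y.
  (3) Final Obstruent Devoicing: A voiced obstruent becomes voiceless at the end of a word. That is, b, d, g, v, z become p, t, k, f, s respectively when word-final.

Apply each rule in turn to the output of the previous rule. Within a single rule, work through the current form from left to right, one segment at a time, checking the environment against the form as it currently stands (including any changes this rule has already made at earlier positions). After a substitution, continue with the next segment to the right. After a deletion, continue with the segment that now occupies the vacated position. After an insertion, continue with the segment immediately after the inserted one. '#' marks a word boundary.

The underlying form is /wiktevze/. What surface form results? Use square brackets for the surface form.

[wiktevis]

(1) Final Vowel Deletion: [wiktevze] → [wiktevz]
(2) Cluster Epenthesis: [wiktevz] → [wikteviz]
(3) Final Obstruent Devoicing: [wikteviz] → [wiktevis]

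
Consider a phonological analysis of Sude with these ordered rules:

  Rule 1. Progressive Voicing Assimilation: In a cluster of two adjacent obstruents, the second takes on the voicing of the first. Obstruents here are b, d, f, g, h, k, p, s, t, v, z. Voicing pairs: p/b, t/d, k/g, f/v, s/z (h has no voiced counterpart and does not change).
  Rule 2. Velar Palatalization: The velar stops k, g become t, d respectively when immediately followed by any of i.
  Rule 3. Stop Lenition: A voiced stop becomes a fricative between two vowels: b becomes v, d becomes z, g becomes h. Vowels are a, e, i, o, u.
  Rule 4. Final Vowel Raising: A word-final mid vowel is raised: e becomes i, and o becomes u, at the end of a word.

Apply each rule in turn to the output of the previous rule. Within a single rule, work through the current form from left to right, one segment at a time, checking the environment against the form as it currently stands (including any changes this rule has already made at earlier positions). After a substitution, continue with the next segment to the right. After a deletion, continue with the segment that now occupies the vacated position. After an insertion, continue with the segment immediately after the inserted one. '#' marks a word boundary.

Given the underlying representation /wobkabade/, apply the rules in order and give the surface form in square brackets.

[wobgavazi]

Rule 1 Progressive Voicing Assimilation: [wobkabade] → [wobgabade]
Rule 2 Velar Palatalization: no change — [wobgabade]
Rule 3 Stop Lenition: [wobgabade] → [wobgavaze]
Rule 4 Final Vowel Raising: [wobgavaze] → [wobgavazi]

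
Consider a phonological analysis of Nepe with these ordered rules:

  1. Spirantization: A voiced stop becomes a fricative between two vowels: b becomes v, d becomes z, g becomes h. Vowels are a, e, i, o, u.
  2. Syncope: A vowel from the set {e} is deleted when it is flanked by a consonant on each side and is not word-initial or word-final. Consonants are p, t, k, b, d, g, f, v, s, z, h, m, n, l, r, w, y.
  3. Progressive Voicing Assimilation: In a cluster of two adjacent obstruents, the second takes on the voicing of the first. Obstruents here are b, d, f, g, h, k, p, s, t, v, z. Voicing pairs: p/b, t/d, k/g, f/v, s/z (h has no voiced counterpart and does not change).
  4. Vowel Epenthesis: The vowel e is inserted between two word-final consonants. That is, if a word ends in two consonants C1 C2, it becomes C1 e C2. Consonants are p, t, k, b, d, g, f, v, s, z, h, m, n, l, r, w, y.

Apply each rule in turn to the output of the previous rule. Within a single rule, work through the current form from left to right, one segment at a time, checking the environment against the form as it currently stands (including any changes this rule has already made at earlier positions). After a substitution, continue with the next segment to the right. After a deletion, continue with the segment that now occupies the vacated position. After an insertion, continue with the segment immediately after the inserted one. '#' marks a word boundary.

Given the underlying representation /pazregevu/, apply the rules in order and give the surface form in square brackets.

[pazrhfu]

1 Spirantization: [pazregevu] → [pazrehevu]
2 Syncope: [pazrehevu] → [pazrhvu]
3 Progressive Voicing Assimilation: [pazrhvu] → [pazrhfu]
4 Vowel Epenthesis: no change — [pazrhfu]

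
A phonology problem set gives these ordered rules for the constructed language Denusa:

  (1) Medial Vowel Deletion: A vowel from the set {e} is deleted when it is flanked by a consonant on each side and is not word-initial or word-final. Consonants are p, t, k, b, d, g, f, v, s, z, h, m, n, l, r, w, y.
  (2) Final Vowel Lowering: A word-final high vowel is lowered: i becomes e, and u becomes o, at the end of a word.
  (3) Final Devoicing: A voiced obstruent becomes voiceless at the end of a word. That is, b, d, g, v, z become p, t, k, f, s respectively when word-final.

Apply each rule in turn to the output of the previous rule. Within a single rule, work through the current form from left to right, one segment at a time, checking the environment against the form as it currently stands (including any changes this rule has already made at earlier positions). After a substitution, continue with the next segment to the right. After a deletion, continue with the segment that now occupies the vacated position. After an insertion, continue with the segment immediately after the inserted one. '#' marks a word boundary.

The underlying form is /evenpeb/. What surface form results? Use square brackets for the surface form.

(1) Medial Vowel Deletion: [evenpeb] → [evnpb]
(2) Final Vowel Lowering: no change — [evnpb]
(3) Final Devoicing: [evnpb] → [evnpp]

[evnpp]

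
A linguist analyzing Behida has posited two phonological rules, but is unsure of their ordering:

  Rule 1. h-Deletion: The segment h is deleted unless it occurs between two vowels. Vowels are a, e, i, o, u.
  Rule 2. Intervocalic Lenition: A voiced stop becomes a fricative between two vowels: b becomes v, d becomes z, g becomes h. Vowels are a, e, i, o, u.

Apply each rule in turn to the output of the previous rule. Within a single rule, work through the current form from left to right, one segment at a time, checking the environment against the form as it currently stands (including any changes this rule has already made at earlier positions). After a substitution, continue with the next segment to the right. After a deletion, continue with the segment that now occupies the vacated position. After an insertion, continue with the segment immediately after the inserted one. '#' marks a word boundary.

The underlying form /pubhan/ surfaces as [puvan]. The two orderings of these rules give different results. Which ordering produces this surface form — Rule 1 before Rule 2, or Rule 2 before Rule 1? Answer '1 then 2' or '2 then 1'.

Order 1 then 2:
  1 h-Deletion: [pubhan] → [puban]
  2 Intervocalic Lenition: [puban] → [puvan]
  result: [puvan]
Order 2 then 1:
  2 Intervocalic Lenition: no change — [pubhan]
  1 h-Deletion: [pubhan] → [puban]
  result: [puban]

1 then 2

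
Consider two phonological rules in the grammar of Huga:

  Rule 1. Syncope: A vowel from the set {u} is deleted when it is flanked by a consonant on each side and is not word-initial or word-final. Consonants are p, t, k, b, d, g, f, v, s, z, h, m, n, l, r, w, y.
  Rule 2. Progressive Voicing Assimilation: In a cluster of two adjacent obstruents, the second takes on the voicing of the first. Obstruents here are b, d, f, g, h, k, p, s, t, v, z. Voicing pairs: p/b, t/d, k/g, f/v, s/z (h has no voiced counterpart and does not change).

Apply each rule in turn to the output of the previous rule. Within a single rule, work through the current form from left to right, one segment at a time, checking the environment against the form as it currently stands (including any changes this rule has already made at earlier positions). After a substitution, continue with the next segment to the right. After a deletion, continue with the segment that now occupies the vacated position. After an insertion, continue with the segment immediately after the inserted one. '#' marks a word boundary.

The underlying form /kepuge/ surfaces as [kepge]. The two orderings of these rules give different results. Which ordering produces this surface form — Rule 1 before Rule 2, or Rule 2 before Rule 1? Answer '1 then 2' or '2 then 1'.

2 then 1

Order 1 then 2:
  1 Syncope: [kepuge] → [kepge]
  2 Progressive Voicing Assimilation: [kepge] → [kepke]
  result: [kepke]
Order 2 then 1:
  2 Progressive Voicing Assimilation: no change — [kepuge]
  1 Syncope: [kepuge] → [kepge]
  result: [kepge]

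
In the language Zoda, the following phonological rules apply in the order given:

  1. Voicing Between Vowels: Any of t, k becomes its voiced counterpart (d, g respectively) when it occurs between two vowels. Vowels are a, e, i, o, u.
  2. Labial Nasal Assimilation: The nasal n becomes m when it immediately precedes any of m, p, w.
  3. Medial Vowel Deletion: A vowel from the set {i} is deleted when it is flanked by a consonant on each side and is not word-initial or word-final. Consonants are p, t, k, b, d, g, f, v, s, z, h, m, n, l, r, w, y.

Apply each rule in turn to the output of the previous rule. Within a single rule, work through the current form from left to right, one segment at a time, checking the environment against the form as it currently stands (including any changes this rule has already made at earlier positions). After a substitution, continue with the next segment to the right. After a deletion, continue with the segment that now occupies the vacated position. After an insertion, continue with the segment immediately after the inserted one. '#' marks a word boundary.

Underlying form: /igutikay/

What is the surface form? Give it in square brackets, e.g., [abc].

1 Voicing Between Vowels: [igutikay] → [igudigay]
2 Labial Nasal Assimilation: no change — [igudigay]
3 Medial Vowel Deletion: [igudigay] → [igudgay]

[igudgay]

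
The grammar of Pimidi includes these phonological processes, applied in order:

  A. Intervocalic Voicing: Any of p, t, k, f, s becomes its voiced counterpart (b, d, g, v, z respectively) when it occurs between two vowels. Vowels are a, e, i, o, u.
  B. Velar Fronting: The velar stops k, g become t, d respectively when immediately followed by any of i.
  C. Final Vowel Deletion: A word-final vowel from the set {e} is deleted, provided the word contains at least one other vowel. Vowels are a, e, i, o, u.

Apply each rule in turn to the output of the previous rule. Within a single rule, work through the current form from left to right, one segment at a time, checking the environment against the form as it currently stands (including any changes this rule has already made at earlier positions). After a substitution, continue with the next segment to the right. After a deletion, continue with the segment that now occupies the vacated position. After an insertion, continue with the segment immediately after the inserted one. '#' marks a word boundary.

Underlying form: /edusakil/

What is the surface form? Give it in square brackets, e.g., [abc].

[eduzadil]

A Intervocalic Voicing: [edusakil] → [eduzagil]
B Velar Fronting: [eduzagil] → [eduzadil]
C Final Vowel Deletion: no change — [eduzadil]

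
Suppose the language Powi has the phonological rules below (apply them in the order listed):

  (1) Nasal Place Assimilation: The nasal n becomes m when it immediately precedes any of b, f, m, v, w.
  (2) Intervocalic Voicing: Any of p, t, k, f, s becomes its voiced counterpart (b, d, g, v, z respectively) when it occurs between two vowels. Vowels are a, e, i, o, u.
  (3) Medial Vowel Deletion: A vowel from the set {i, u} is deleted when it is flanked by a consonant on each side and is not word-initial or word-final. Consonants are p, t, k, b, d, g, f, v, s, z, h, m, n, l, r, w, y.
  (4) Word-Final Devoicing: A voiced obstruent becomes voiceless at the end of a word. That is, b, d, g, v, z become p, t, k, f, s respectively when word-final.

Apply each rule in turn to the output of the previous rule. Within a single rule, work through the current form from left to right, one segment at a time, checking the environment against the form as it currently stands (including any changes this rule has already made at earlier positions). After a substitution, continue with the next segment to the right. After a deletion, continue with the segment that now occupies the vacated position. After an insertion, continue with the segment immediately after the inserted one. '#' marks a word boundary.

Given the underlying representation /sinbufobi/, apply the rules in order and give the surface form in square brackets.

[smbvobi]

(1) Nasal Place Assimilation: [sinbufobi] → [simbufobi]
(2) Intervocalic Voicing: [simbufobi] → [simbuvobi]
(3) Medial Vowel Deletion: [simbuvobi] → [smbvobi]
(4) Word-Final Devoicing: no change — [smbvobi]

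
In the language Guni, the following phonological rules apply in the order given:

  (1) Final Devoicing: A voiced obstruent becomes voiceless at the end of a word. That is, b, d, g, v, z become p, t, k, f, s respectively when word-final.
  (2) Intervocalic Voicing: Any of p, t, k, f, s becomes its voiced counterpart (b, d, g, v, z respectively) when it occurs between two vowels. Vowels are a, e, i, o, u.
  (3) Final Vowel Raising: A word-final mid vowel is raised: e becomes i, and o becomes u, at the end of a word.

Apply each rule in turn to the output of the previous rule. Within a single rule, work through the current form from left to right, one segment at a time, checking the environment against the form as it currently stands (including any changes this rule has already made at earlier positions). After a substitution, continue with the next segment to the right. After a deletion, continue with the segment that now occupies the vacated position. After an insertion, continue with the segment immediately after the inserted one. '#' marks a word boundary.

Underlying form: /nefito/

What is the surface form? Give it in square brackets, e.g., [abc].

[nevidu]

(1) Final Devoicing: no change — [nefito]
(2) Intervocalic Voicing: [nefito] → [nevido]
(3) Final Vowel Raising: [nevido] → [nevidu]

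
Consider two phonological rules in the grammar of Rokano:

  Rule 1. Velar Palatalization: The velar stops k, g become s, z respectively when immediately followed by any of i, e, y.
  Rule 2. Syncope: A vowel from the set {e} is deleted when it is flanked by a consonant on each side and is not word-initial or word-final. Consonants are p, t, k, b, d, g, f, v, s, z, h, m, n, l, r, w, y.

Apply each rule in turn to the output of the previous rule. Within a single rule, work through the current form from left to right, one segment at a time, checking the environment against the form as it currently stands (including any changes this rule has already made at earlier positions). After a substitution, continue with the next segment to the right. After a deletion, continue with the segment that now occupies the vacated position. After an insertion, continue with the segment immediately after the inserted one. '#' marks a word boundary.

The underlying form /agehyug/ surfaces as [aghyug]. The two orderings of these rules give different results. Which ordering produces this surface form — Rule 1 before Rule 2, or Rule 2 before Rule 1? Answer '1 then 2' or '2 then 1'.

2 then 1

Order 1 then 2:
  1 Velar Palatalization: [agehyug] → [azehyug]
  2 Syncope: [azehyug] → [azhyug]
  result: [azhyug]
Order 2 then 1:
  2 Syncope: [agehyug] → [aghyug]
  1 Velar Palatalization: no change — [aghyug]
  result: [aghyug]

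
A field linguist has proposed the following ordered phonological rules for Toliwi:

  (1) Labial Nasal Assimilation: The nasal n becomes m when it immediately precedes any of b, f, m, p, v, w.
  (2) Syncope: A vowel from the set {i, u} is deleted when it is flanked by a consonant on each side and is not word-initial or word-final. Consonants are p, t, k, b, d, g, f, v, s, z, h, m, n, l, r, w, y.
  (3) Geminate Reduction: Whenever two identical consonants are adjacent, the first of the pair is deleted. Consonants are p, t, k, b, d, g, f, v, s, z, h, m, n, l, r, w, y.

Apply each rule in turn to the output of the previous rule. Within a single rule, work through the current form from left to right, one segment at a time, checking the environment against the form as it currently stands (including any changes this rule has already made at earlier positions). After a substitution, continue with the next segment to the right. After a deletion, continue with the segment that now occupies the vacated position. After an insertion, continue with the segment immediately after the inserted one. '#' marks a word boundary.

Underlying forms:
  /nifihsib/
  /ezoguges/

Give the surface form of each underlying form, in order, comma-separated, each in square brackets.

[nfhsb], [ezoges]

/nifihsib/:
  (1) Labial Nasal Assimilation: no change — [nifihsib]
  (2) Syncope: [nifihsib] → [nfhsb]
  (3) Geminate Reduction: no change — [nfhsb]
/ezoguges/:
  (1) Labial Nasal Assimilation: no change — [ezoguges]
  (2) Syncope: [ezoguges] → [ezogges]
  (3) Geminate Reduction: [ezogges] → [ezoges]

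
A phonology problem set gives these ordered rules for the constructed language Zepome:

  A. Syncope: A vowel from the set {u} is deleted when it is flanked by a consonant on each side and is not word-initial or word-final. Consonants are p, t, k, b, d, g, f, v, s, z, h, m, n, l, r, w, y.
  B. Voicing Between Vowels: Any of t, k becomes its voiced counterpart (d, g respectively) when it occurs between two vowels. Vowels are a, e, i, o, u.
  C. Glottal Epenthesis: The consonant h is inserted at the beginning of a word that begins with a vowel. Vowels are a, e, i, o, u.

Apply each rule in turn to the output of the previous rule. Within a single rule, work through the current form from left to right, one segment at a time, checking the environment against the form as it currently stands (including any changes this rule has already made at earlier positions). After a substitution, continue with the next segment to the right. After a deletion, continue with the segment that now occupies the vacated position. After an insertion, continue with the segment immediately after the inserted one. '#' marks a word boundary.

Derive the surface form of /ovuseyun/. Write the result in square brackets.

A Syncope: [ovuseyun] → [ovseyn]
B Voicing Between Vowels: no change — [ovseyn]
C Glottal Epenthesis: [ovseyn] → [hovseyn]

[hovseyn]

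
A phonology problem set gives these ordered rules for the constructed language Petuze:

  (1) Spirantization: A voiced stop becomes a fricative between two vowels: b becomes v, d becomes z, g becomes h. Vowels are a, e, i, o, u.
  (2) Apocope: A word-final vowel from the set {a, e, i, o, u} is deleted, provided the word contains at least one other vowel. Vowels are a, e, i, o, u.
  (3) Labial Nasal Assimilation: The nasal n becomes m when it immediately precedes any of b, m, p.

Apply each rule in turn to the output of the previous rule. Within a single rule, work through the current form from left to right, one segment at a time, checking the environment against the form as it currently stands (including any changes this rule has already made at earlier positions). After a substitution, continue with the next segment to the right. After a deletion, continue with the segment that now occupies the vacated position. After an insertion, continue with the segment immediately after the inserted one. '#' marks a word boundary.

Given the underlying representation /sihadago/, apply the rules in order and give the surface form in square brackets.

[sihazah]

(1) Spirantization: [sihadago] → [sihazaho]
(2) Apocope: [sihazaho] → [sihazah]
(3) Labial Nasal Assimilation: no change — [sihazah]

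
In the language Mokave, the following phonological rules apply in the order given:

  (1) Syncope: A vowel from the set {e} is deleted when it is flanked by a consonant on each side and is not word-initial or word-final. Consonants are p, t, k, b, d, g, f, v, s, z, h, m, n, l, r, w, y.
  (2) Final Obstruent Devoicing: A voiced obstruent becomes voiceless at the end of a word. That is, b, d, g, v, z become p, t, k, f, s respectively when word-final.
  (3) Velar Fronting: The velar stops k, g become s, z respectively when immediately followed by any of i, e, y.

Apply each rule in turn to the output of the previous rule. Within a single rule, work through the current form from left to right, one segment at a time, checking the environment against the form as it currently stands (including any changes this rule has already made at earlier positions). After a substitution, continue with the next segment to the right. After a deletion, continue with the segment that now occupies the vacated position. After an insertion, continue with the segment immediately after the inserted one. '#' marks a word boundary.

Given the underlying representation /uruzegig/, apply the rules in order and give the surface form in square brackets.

(1) Syncope: [uruzegig] → [uruzgig]
(2) Final Obstruent Devoicing: [uruzgig] → [uruzgik]
(3) Velar Fronting: [uruzgik] → [uruzzik]

[uruzzik]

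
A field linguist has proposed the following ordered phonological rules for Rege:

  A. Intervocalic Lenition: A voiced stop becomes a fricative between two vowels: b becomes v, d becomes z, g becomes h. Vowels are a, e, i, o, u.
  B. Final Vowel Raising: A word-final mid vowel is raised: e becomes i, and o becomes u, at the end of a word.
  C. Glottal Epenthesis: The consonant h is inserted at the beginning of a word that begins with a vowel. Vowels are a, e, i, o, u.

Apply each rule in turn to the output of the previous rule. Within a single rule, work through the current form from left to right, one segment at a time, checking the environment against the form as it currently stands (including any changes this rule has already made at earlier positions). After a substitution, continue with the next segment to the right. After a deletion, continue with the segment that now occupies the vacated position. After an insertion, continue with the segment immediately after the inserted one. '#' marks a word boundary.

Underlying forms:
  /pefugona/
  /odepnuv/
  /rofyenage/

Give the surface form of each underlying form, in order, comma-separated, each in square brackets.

[pefuhona], [hozepnuv], [rofyenahi]

/pefugona/:
  A Intervocalic Lenition: [pefugona] → [pefuhona]
  B Final Vowel Raising: no change — [pefuhona]
  C Glottal Epenthesis: no change — [pefuhona]
/odepnuv/:
  A Intervocalic Lenition: [odepnuv] → [ozepnuv]
  B Final Vowel Raising: no change — [ozepnuv]
  C Glottal Epenthesis: [ozepnuv] → [hozepnuv]
/rofyenage/:
  A Intervocalic Lenition: [rofyenage] → [rofyenahe]
  B Final Vowel Raising: [rofyenahe] → [rofyenahi]
  C Glottal Epenthesis: no change — [rofyenahi]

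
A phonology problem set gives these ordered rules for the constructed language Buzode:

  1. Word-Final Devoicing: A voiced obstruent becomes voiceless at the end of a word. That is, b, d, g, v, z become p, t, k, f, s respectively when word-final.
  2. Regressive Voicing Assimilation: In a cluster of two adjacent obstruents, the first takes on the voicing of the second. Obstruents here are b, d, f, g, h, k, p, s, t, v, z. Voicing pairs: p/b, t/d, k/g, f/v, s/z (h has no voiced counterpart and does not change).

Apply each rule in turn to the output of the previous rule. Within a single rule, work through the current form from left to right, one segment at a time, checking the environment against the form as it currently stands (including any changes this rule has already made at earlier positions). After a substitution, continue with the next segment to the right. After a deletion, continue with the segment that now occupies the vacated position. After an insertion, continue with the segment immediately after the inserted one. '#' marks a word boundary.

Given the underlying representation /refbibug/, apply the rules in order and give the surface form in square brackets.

[revbibuk]

1 Word-Final Devoicing: [refbibug] → [refbibuk]
2 Regressive Voicing Assimilation: [refbibuk] → [revbibuk]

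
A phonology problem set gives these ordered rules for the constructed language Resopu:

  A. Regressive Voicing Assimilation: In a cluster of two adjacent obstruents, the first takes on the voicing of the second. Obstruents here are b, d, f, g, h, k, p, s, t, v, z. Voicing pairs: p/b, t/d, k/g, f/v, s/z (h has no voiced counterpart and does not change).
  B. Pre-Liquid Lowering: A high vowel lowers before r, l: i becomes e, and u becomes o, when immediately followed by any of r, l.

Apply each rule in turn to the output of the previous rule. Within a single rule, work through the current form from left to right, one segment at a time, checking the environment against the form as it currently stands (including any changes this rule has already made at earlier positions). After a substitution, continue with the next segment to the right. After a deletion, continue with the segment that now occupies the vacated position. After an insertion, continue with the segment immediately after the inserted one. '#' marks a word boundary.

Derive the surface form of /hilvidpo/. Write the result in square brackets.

[helvitpo]

A Regressive Voicing Assimilation: [hilvidpo] → [hilvitpo]
B Pre-Liquid Lowering: [hilvitpo] → [helvitpo]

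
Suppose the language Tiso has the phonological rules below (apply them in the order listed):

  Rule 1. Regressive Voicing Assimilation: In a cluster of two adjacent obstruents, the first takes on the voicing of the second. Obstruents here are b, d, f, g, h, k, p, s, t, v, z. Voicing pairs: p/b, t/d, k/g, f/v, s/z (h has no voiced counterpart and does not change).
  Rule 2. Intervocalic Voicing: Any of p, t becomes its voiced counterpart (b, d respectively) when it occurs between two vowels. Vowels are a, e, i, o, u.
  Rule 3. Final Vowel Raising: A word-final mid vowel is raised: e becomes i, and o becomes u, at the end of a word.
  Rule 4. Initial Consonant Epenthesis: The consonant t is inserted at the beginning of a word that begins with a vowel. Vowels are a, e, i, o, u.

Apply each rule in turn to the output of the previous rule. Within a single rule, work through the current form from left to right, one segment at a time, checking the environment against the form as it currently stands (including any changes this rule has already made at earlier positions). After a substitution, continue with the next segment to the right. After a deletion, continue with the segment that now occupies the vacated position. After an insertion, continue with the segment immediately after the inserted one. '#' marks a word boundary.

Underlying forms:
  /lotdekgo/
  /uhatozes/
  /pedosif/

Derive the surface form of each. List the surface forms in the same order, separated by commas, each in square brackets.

[loddeggu], [tuhadozes], [pedosif]

/lotdekgo/:
  Rule 1 Regressive Voicing Assimilation: [lotdekgo] → [loddeggo]
  Rule 2 Intervocalic Voicing: no change — [loddeggo]
  Rule 3 Final Vowel Raising: [loddeggo] → [loddeggu]
  Rule 4 Initial Consonant Epenthesis: no change — [loddeggu]
/uhatozes/:
  Rule 1 Regressive Voicing Assimilation: no change — [uhatozes]
  Rule 2 Intervocalic Voicing: [uhatozes] → [uhadozes]
  Rule 3 Final Vowel Raising: no change — [uhadozes]
  Rule 4 Initial Consonant Epenthesis: [uhadozes] → [tuhadozes]
/pedosif/:
  Rule 1 Regressive Voicing Assimilation: no change — [pedosif]
  Rule 2 Intervocalic Voicing: no change — [pedosif]
  Rule 3 Final Vowel Raising: no change — [pedosif]
  Rule 4 Initial Consonant Epenthesis: no change — [pedosif]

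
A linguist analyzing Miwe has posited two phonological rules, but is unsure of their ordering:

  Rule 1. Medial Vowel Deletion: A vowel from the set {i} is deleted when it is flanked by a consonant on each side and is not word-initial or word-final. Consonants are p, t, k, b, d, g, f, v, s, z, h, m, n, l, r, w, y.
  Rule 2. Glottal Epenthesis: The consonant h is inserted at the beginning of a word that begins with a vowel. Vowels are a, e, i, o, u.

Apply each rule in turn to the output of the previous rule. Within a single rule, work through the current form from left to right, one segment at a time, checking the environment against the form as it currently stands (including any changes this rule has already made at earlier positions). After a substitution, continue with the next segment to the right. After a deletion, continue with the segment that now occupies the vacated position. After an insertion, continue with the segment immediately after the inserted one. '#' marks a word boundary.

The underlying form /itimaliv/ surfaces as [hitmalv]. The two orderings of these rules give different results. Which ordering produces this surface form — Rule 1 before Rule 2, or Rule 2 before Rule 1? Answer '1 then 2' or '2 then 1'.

1 then 2

Order 1 then 2:
  1 Medial Vowel Deletion: [itimaliv] → [itmalv]
  2 Glottal Epenthesis: [itmalv] → [hitmalv]
  result: [hitmalv]
Order 2 then 1:
  2 Glottal Epenthesis: [itimaliv] → [hitimaliv]
  1 Medial Vowel Deletion: [hitimaliv] → [htmalv]
  result: [htmalv]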